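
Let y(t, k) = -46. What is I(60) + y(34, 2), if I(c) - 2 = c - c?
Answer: -44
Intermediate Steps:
I(c) = 2 (I(c) = 2 + (c - c) = 2 + 0 = 2)
I(60) + y(34, 2) = 2 - 46 = -44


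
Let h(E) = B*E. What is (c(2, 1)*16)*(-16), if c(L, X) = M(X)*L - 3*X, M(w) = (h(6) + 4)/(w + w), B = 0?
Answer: -256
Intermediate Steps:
h(E) = 0 (h(E) = 0*E = 0)
M(w) = 2/w (M(w) = (0 + 4)/(w + w) = 4/((2*w)) = 4*(1/(2*w)) = 2/w)
c(L, X) = -3*X + 2*L/X (c(L, X) = (2/X)*L - 3*X = 2*L/X - 3*X = -3*X + 2*L/X)
(c(2, 1)*16)*(-16) = ((-3*1 + 2*2/1)*16)*(-16) = ((-3 + 2*2*1)*16)*(-16) = ((-3 + 4)*16)*(-16) = (1*16)*(-16) = 16*(-16) = -256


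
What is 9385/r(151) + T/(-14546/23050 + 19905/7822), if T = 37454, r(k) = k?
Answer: 511459052569515/26049873569 ≈ 19634.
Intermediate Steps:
9385/r(151) + T/(-14546/23050 + 19905/7822) = 9385/151 + 37454/(-14546/23050 + 19905/7822) = 9385*(1/151) + 37454/(-14546*1/23050 + 19905*(1/7822)) = 9385/151 + 37454/(-7273/11525 + 19905/7822) = 9385/151 + 37454/(172515719/90148550) = 9385/151 + 37454*(90148550/172515719) = 9385/151 + 3376423791700/172515719 = 511459052569515/26049873569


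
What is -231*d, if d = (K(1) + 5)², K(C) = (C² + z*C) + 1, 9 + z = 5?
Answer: -2079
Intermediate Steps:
z = -4 (z = -9 + 5 = -4)
K(C) = 1 + C² - 4*C (K(C) = (C² - 4*C) + 1 = 1 + C² - 4*C)
d = 9 (d = ((1 + 1² - 4*1) + 5)² = ((1 + 1 - 4) + 5)² = (-2 + 5)² = 3² = 9)
-231*d = -231*9 = -2079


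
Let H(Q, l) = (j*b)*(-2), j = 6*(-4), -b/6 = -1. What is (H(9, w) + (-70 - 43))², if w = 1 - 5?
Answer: 30625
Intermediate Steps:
b = 6 (b = -6*(-1) = 6)
j = -24
w = -4
H(Q, l) = 288 (H(Q, l) = -24*6*(-2) = -144*(-2) = 288)
(H(9, w) + (-70 - 43))² = (288 + (-70 - 43))² = (288 - 113)² = 175² = 30625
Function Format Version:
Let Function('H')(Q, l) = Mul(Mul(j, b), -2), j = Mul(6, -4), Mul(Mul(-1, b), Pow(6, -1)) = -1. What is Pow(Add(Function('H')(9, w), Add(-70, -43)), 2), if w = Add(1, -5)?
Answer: 30625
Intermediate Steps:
b = 6 (b = Mul(-6, -1) = 6)
j = -24
w = -4
Function('H')(Q, l) = 288 (Function('H')(Q, l) = Mul(Mul(-24, 6), -2) = Mul(-144, -2) = 288)
Pow(Add(Function('H')(9, w), Add(-70, -43)), 2) = Pow(Add(288, Add(-70, -43)), 2) = Pow(Add(288, -113), 2) = Pow(175, 2) = 30625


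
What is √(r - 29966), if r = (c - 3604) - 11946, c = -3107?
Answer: I*√48623 ≈ 220.51*I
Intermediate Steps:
r = -18657 (r = (-3107 - 3604) - 11946 = -6711 - 11946 = -18657)
√(r - 29966) = √(-18657 - 29966) = √(-48623) = I*√48623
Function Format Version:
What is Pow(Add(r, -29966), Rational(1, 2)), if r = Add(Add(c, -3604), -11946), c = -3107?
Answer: Mul(I, Pow(48623, Rational(1, 2))) ≈ Mul(220.51, I)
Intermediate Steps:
r = -18657 (r = Add(Add(-3107, -3604), -11946) = Add(-6711, -11946) = -18657)
Pow(Add(r, -29966), Rational(1, 2)) = Pow(Add(-18657, -29966), Rational(1, 2)) = Pow(-48623, Rational(1, 2)) = Mul(I, Pow(48623, Rational(1, 2)))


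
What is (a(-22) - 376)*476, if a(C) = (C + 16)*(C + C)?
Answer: -53312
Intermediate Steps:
a(C) = 2*C*(16 + C) (a(C) = (16 + C)*(2*C) = 2*C*(16 + C))
(a(-22) - 376)*476 = (2*(-22)*(16 - 22) - 376)*476 = (2*(-22)*(-6) - 376)*476 = (264 - 376)*476 = -112*476 = -53312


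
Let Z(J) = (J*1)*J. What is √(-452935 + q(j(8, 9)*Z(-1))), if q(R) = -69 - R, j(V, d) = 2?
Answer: 3*I*√50334 ≈ 673.06*I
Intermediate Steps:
Z(J) = J² (Z(J) = J*J = J²)
√(-452935 + q(j(8, 9)*Z(-1))) = √(-452935 + (-69 - 2*(-1)²)) = √(-452935 + (-69 - 2)) = √(-452935 - 71) = √(-453006) = 3*I*√50334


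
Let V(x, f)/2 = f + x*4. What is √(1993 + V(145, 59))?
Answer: √3271 ≈ 57.193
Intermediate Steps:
V(x, f) = 2*f + 8*x (V(x, f) = 2*(f + x*4) = 2*(f + 4*x) = 2*f + 8*x)
√(1993 + V(145, 59)) = √(1993 + (2*59 + 8*145)) = √(1993 + (118 + 1160)) = √(1993 + 1278) = √3271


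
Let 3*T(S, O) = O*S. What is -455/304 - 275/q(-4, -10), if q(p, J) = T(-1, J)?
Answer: -25535/304 ≈ -83.997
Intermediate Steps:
T(S, O) = O*S/3 (T(S, O) = (O*S)/3 = O*S/3)
q(p, J) = -J/3 (q(p, J) = (⅓)*J*(-1) = -J/3)
-455/304 - 275/q(-4, -10) = -455/304 - 275/((-⅓*(-10))) = -455*1/304 - 275/10/3 = -455/304 - 275*3/10 = -455/304 - 165/2 = -25535/304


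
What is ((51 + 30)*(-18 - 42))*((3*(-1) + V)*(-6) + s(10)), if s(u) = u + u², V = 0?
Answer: -622080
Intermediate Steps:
((51 + 30)*(-18 - 42))*((3*(-1) + V)*(-6) + s(10)) = ((51 + 30)*(-18 - 42))*((3*(-1) + 0)*(-6) + 10*(1 + 10)) = (81*(-60))*((-3 + 0)*(-6) + 10*11) = -4860*(-3*(-6) + 110) = -4860*(18 + 110) = -4860*128 = -622080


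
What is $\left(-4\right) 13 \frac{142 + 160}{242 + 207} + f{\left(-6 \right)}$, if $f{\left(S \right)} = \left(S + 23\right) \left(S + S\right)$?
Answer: $- \frac{107300}{449} \approx -238.98$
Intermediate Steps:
$f{\left(S \right)} = 2 S \left(23 + S\right)$ ($f{\left(S \right)} = \left(23 + S\right) 2 S = 2 S \left(23 + S\right)$)
$\left(-4\right) 13 \frac{142 + 160}{242 + 207} + f{\left(-6 \right)} = \left(-4\right) 13 \frac{142 + 160}{242 + 207} + 2 \left(-6\right) \left(23 - 6\right) = - 52 \cdot \frac{302}{449} + 2 \left(-6\right) 17 = - 52 \cdot 302 \cdot \frac{1}{449} - 204 = \left(-52\right) \frac{302}{449} - 204 = - \frac{15704}{449} - 204 = - \frac{107300}{449}$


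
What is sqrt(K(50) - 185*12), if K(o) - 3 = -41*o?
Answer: I*sqrt(4267) ≈ 65.322*I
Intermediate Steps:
K(o) = 3 - 41*o
sqrt(K(50) - 185*12) = sqrt((3 - 41*50) - 185*12) = sqrt((3 - 2050) - 2220) = sqrt(-2047 - 2220) = sqrt(-4267) = I*sqrt(4267)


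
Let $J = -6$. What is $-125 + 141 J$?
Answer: $-971$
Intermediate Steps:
$-125 + 141 J = -125 + 141 \left(-6\right) = -125 - 846 = -971$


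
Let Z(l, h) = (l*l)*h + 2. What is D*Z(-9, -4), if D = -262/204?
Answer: 21091/51 ≈ 413.55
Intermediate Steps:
Z(l, h) = 2 + h*l² (Z(l, h) = l²*h + 2 = h*l² + 2 = 2 + h*l²)
D = -131/102 (D = -262*1/204 = -131/102 ≈ -1.2843)
D*Z(-9, -4) = -131*(2 - 4*(-9)²)/102 = -131*(2 - 4*81)/102 = -131*(2 - 324)/102 = -131/102*(-322) = 21091/51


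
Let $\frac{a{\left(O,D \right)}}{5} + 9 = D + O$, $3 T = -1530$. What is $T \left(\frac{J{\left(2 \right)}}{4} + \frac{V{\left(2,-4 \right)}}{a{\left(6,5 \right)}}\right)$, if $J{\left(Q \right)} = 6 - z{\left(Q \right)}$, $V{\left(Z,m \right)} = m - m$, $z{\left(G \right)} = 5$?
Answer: $- \frac{255}{2} \approx -127.5$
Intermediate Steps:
$T = -510$ ($T = \frac{1}{3} \left(-1530\right) = -510$)
$V{\left(Z,m \right)} = 0$
$J{\left(Q \right)} = 1$ ($J{\left(Q \right)} = 6 - 5 = 1$)
$a{\left(O,D \right)} = -45 + 5 D + 5 O$ ($a{\left(O,D \right)} = -45 + 5 \left(D + O\right) = -45 + \left(5 D + 5 O\right) = -45 + 5 D + 5 O$)
$T \left(\frac{J{\left(2 \right)}}{4} + \frac{V{\left(2,-4 \right)}}{a{\left(6,5 \right)}}\right) = - 510 \left(1 \cdot \frac{1}{4} + \frac{0}{-45 + 5 \cdot 5 + 5 \cdot 6}\right) = - 510 \left(1 \cdot \frac{1}{4} + \frac{0}{-45 + 25 + 30}\right) = - 510 \left(\frac{1}{4} + \frac{0}{10}\right) = - 510 \left(\frac{1}{4} + 0 \cdot \frac{1}{10}\right) = - 510 \left(\frac{1}{4} + 0\right) = \left(-510\right) \frac{1}{4} = - \frac{255}{2}$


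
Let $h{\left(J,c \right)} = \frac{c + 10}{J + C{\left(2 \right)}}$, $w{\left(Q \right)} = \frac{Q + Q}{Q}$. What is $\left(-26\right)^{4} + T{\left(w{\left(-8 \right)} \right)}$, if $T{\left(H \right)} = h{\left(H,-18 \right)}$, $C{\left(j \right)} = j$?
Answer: $456974$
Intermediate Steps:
$w{\left(Q \right)} = 2$ ($w{\left(Q \right)} = \frac{2 Q}{Q} = 2$)
$h{\left(J,c \right)} = \frac{10 + c}{2 + J}$ ($h{\left(J,c \right)} = \frac{c + 10}{J + 2} = \frac{10 + c}{2 + J}$)
$T{\left(H \right)} = - \frac{8}{2 + H}$ ($T{\left(H \right)} = \frac{10 - 18}{2 + H} = \frac{1}{2 + H} \left(-8\right) = - \frac{8}{2 + H}$)
$\left(-26\right)^{4} + T{\left(w{\left(-8 \right)} \right)} = \left(-26\right)^{4} - \frac{8}{2 + 2} = 456976 - \frac{8}{4} = 456976 - 2 = 456974$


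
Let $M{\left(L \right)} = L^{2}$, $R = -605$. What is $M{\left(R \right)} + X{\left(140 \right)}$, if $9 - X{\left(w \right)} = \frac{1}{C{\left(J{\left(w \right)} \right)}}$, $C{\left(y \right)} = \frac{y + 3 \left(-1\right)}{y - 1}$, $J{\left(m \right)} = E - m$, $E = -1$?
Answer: $\frac{26354377}{72} \approx 3.6603 \cdot 10^{5}$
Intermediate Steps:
$J{\left(m \right)} = -1 - m$
$C{\left(y \right)} = \frac{-3 + y}{-1 + y}$ ($C{\left(y \right)} = \frac{y - 3}{-1 + y} = \frac{-3 + y}{-1 + y}$)
$X{\left(w \right)} = 9 - \frac{-2 - w}{-4 - w}$ ($X{\left(w \right)} = 9 - \frac{1}{\frac{1}{-1 - \left(1 + w\right)} \left(-3 - \left(1 + w\right)\right)} = 9 - \frac{1}{\frac{1}{-2 - w} \left(-4 - w\right)} = 9 - \frac{-2 - w}{-4 - w}$)
$M{\left(R \right)} + X{\left(140 \right)} = \left(-605\right)^{2} + \frac{2 \left(17 + 4 \cdot 140\right)}{4 + 140} = 366025 + \frac{2 \left(17 + 560\right)}{144} = 366025 + 2 \cdot \frac{1}{144} \cdot 577 = 366025 + \frac{577}{72} = \frac{26354377}{72}$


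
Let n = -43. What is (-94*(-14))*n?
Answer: -56588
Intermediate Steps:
(-94*(-14))*n = -94*(-14)*(-43) = 1316*(-43) = -56588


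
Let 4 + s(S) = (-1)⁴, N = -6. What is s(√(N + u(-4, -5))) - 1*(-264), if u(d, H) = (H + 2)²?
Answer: 261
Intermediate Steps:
u(d, H) = (2 + H)²
s(S) = -3 (s(S) = -4 + (-1)⁴ = -4 + 1 = -3)
s(√(N + u(-4, -5))) - 1*(-264) = -3 - 1*(-264) = -3 + 264 = 261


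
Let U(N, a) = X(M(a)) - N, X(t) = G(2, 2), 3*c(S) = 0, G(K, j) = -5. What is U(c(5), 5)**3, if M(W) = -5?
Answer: -125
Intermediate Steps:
c(S) = 0 (c(S) = (1/3)*0 = 0)
X(t) = -5
U(N, a) = -5 - N
U(c(5), 5)**3 = (-5 - 1*0)**3 = (-5 + 0)**3 = (-5)**3 = -125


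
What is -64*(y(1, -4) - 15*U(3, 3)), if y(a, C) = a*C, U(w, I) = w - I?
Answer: 256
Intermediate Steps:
y(a, C) = C*a
-64*(y(1, -4) - 15*U(3, 3)) = -64*(-4*1 - 15*(3 - 1*3)) = -64*(-4 - 15*(3 - 3)) = -64*(-4 - 15*0) = -64*(-4 + 0) = -64*(-4) = 256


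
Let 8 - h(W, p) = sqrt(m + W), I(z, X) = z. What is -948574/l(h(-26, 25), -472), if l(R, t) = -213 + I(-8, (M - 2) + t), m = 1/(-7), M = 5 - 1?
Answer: 948574/221 ≈ 4292.2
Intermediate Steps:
M = 4
m = -1/7 ≈ -0.14286
h(W, p) = 8 - sqrt(-1/7 + W)
l(R, t) = -221 (l(R, t) = -213 - 8 = -221)
-948574/l(h(-26, 25), -472) = -948574/(-221) = -948574*(-1/221) = 948574/221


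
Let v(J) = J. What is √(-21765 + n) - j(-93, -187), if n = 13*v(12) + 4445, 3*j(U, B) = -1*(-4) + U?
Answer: 89/3 + 2*I*√4291 ≈ 29.667 + 131.01*I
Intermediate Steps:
j(U, B) = 4/3 + U/3 (j(U, B) = (-1*(-4) + U)/3 = (4 + U)/3 = 4/3 + U/3)
n = 4601 (n = 13*12 + 4445 = 156 + 4445 = 4601)
√(-21765 + n) - j(-93, -187) = √(-21765 + 4601) - (4/3 + (⅓)*(-93)) = √(-17164) - (4/3 - 31) = 2*I*√4291 - 1*(-89/3) = 2*I*√4291 + 89/3 = 89/3 + 2*I*√4291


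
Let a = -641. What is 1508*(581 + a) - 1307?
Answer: -91787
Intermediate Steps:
1508*(581 + a) - 1307 = 1508*(581 - 641) - 1307 = 1508*(-60) - 1307 = -90480 - 1307 = -91787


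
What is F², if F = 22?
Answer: 484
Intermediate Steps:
F² = 22² = 484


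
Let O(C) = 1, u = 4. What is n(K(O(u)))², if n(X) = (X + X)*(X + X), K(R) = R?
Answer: 16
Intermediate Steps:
n(X) = 4*X² (n(X) = (2*X)*(2*X) = 4*X²)
n(K(O(u)))² = (4*1²)² = (4*1)² = 4² = 16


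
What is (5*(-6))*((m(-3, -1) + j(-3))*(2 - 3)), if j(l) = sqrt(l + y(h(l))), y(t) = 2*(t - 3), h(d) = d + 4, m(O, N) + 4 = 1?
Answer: -90 + 30*I*sqrt(7) ≈ -90.0 + 79.373*I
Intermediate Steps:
m(O, N) = -3 (m(O, N) = -4 + 1 = -3)
h(d) = 4 + d
y(t) = -6 + 2*t (y(t) = 2*(-3 + t) = -6 + 2*t)
j(l) = sqrt(2 + 3*l) (j(l) = sqrt(l + (-6 + 2*(4 + l))) = sqrt(l + (-6 + (8 + 2*l))) = sqrt(l + (2 + 2*l)) = sqrt(2 + 3*l))
(5*(-6))*((m(-3, -1) + j(-3))*(2 - 3)) = (5*(-6))*((-3 + sqrt(2 + 3*(-3)))*(2 - 3)) = -30*(-3 + sqrt(2 - 9))*(-1) = -30*(-3 + sqrt(-7))*(-1) = -30*(-3 + I*sqrt(7))*(-1) = -30*(3 - I*sqrt(7)) = -90 + 30*I*sqrt(7)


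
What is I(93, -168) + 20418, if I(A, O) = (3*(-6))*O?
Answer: 23442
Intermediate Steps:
I(A, O) = -18*O
I(93, -168) + 20418 = -18*(-168) + 20418 = 3024 + 20418 = 23442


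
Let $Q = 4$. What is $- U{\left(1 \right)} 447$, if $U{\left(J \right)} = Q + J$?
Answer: $-2235$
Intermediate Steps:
$U{\left(J \right)} = 4 + J$
$- U{\left(1 \right)} 447 = - \left(4 + 1\right) 447 = - 5 \cdot 447 = \left(-1\right) 2235 = -2235$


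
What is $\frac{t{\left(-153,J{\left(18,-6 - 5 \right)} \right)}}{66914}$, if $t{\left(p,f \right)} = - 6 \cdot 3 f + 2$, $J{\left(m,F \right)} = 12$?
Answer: $- \frac{107}{33457} \approx -0.0031981$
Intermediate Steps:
$t{\left(p,f \right)} = 2 - 18 f$ ($t{\left(p,f \right)} = - 18 f + 2 = 2 - 18 f$)
$\frac{t{\left(-153,J{\left(18,-6 - 5 \right)} \right)}}{66914} = \frac{2 - 216}{66914} = \left(2 - 216\right) \frac{1}{66914} = \left(-214\right) \frac{1}{66914} = - \frac{107}{33457}$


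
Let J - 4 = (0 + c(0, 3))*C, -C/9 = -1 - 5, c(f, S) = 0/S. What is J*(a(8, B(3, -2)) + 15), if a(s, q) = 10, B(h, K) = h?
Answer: 100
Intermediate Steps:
c(f, S) = 0
C = 54 (C = -9*(-1 - 5) = -9*(-6) = 54)
J = 4 (J = 4 + (0 + 0)*54 = 4 + 0*54 = 4 + 0 = 4)
J*(a(8, B(3, -2)) + 15) = 4*(10 + 15) = 4*25 = 100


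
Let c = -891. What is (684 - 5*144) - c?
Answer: 855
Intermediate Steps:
(684 - 5*144) - c = (684 - 5*144) - 1*(-891) = (684 - 1*720) + 891 = (684 - 720) + 891 = -36 + 891 = 855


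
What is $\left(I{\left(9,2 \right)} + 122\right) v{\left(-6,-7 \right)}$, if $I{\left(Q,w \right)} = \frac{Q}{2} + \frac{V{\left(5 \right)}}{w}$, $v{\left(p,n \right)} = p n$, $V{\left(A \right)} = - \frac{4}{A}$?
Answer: $\frac{26481}{5} \approx 5296.2$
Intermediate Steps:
$v{\left(p,n \right)} = n p$
$I{\left(Q,w \right)} = \frac{Q}{2} - \frac{4}{5 w}$ ($I{\left(Q,w \right)} = \frac{Q}{2} + \frac{\left(-4\right) \frac{1}{5}}{w} = Q \frac{1}{2} + \frac{\left(-4\right) \frac{1}{5}}{w} = \frac{Q}{2} - \frac{4}{5 w}$)
$\left(I{\left(9,2 \right)} + 122\right) v{\left(-6,-7 \right)} = \left(\left(\frac{1}{2} \cdot 9 - \frac{4}{5 \cdot 2}\right) + 122\right) \left(\left(-7\right) \left(-6\right)\right) = \left(\left(\frac{9}{2} - \frac{2}{5}\right) + 122\right) 42 = \left(\frac{41}{10} + 122\right) 42 = \frac{1261}{10} \cdot 42 = \frac{26481}{5}$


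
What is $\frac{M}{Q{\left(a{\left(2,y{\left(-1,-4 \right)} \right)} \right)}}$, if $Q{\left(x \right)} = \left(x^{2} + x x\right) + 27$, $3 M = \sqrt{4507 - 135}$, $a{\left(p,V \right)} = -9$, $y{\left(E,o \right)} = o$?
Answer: $\frac{2 \sqrt{1093}}{567} \approx 0.11662$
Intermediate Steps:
$M = \frac{2 \sqrt{1093}}{3}$ ($M = \frac{\sqrt{4507 - 135}}{3} = \frac{\sqrt{4372}}{3} = \frac{2 \sqrt{1093}}{3} \approx 22.04$)
$Q{\left(x \right)} = 27 + 2 x^{2}$ ($Q{\left(x \right)} = \left(x^{2} + x^{2}\right) + 27 = 2 x^{2} + 27 = 27 + 2 x^{2}$)
$\frac{M}{Q{\left(a{\left(2,y{\left(-1,-4 \right)} \right)} \right)}} = \frac{\frac{2}{3} \sqrt{1093}}{27 + 2 \left(-9\right)^{2}} = \frac{\frac{2}{3} \sqrt{1093}}{27 + 2 \cdot 81} = \frac{\frac{2}{3} \sqrt{1093}}{27 + 162} = \frac{\frac{2}{3} \sqrt{1093}}{189} = \frac{2 \sqrt{1093}}{3} \cdot \frac{1}{189} = \frac{2 \sqrt{1093}}{567}$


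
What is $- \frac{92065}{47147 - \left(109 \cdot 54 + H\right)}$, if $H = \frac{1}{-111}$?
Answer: $- \frac{10219215}{4579972} \approx -2.2313$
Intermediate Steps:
$H = - \frac{1}{111} \approx -0.009009$
$- \frac{92065}{47147 - \left(109 \cdot 54 + H\right)} = - \frac{92065}{47147 - \left(109 \cdot 54 - \frac{1}{111}\right)} = - \frac{92065}{47147 - \left(5886 - \frac{1}{111}\right)} = - \frac{92065}{47147 - \frac{653345}{111}} = - \frac{92065}{\frac{4579972}{111}} = \left(-92065\right) \frac{111}{4579972} = - \frac{10219215}{4579972}$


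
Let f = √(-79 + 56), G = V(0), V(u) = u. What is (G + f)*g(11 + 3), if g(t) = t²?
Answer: 196*I*√23 ≈ 939.98*I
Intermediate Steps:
G = 0
f = I*√23 (f = √(-23) = I*√23 ≈ 4.7958*I)
(G + f)*g(11 + 3) = (0 + I*√23)*(11 + 3)² = (I*√23)*14² = (I*√23)*196 = 196*I*√23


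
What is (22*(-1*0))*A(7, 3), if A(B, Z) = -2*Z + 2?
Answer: 0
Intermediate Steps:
A(B, Z) = 2 - 2*Z
(22*(-1*0))*A(7, 3) = (22*(-1*0))*(2 - 2*3) = (22*0)*(2 - 6) = 0*(-4) = 0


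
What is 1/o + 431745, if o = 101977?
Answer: 44028059866/101977 ≈ 4.3175e+5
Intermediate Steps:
1/o + 431745 = 1/101977 + 431745 = 44028059866/101977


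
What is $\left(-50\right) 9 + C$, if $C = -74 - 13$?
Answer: $-537$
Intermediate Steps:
$C = -87$
$\left(-50\right) 9 + C = \left(-50\right) 9 - 87 = -450 - 87 = -537$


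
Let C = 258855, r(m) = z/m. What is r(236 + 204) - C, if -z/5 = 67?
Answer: -22779307/88 ≈ -2.5886e+5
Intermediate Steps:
z = -335 (z = -5*67 = -335)
r(m) = -335/m
r(236 + 204) - C = -335/(236 + 204) - 1*258855 = -335/440 - 258855 = -335*1/440 - 258855 = -67/88 - 258855 = -22779307/88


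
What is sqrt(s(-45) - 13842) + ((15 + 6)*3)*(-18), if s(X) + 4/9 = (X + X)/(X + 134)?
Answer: -1134 + 4*I*sqrt(61680382)/267 ≈ -1134.0 + 117.66*I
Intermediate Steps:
s(X) = -4/9 + 2*X/(134 + X) (s(X) = -4/9 + (X + X)/(X + 134) = -4/9 + (2*X)/(134 + X) = -4/9 + 2*X/(134 + X))
sqrt(s(-45) - 13842) + ((15 + 6)*3)*(-18) = sqrt(2*(-268 + 7*(-45))/(9*(134 - 45)) - 13842) + ((15 + 6)*3)*(-18) = sqrt((2/9)*(-268 - 315)/89 - 13842) + (21*3)*(-18) = sqrt((2/9)*(1/89)*(-583) - 13842) + 63*(-18) = sqrt(-1166/801 - 13842) - 1134 = sqrt(-11088608/801) - 1134 = 4*I*sqrt(61680382)/267 - 1134 = -1134 + 4*I*sqrt(61680382)/267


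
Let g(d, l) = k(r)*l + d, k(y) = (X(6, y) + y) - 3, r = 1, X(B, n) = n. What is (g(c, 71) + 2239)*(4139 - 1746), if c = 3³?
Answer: 5252635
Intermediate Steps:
c = 27
k(y) = -3 + 2*y (k(y) = (y + y) - 3 = 2*y - 3 = -3 + 2*y)
g(d, l) = d - l (g(d, l) = (-3 + 2*1)*l + d = (-3 + 2)*l + d = -l + d = d - l)
(g(c, 71) + 2239)*(4139 - 1746) = ((27 - 1*71) + 2239)*(4139 - 1746) = ((27 - 71) + 2239)*2393 = (-44 + 2239)*2393 = 2195*2393 = 5252635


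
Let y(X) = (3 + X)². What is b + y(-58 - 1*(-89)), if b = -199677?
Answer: -198521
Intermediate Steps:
b + y(-58 - 1*(-89)) = -199677 + (3 + (-58 - 1*(-89)))² = -199677 + (3 + (-58 + 89))² = -199677 + (3 + 31)² = -199677 + 34² = -199677 + 1156 = -198521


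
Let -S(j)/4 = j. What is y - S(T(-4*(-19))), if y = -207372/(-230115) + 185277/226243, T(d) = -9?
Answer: -594892401923/17353969315 ≈ -34.280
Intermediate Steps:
S(j) = -4*j
y = 29850493417/17353969315 (y = -207372*(-1/230115) + 185277*(1/226243) = 69124/76705 + 185277/226243 = 29850493417/17353969315 ≈ 1.7201)
y - S(T(-4*(-19))) = 29850493417/17353969315 - (-4)*(-9) = 29850493417/17353969315 - 1*36 = 29850493417/17353969315 - 36 = -594892401923/17353969315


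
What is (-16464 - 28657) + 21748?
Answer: -23373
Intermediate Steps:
(-16464 - 28657) + 21748 = -45121 + 21748 = -23373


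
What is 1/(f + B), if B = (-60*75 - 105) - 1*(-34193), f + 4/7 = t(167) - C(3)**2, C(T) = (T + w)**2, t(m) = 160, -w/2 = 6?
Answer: 7/162305 ≈ 4.3129e-5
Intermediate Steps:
w = -12 (w = -2*6 = -12)
C(T) = (-12 + T)**2 (C(T) = (T - 12)**2 = (-12 + T)**2)
f = -44811/7 (f = -4/7 + (160 - ((-12 + 3)**2)**2) = -4/7 + (160 - ((-9)**2)**2) = -4/7 + (160 - 1*81**2) = -4/7 + (160 - 1*6561) = -4/7 + (160 - 6561) = -4/7 - 6401 = -44811/7 ≈ -6401.6)
B = 29588 (B = (-4500 - 105) + 34193 = -4605 + 34193 = 29588)
1/(f + B) = 1/(-44811/7 + 29588) = 1/(162305/7) = 7/162305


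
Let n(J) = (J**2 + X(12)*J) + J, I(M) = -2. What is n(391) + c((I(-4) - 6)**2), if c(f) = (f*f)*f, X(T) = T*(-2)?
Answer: 406032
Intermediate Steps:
X(T) = -2*T
n(J) = J**2 - 23*J (n(J) = (J**2 + (-2*12)*J) + J = (J**2 - 24*J) + J = J**2 - 23*J)
c(f) = f**3 (c(f) = f**2*f = f**3)
n(391) + c((I(-4) - 6)**2) = 391*(-23 + 391) + ((-2 - 6)**2)**3 = 391*368 + ((-8)**2)**3 = 143888 + 64**3 = 143888 + 262144 = 406032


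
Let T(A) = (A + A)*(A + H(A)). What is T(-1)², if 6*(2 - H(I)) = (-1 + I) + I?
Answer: 9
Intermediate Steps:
H(I) = 13/6 - I/3 (H(I) = 2 - ((-1 + I) + I)/6 = 2 - (-1 + 2*I)/6 = 2 + (⅙ - I/3) = 13/6 - I/3)
T(A) = 2*A*(13/6 + 2*A/3) (T(A) = (A + A)*(A + (13/6 - A/3)) = (2*A)*(13/6 + 2*A/3) = 2*A*(13/6 + 2*A/3))
T(-1)² = ((⅓)*(-1)*(13 + 4*(-1)))² = ((⅓)*(-1)*(13 - 4))² = ((⅓)*(-1)*9)² = (-3)² = 9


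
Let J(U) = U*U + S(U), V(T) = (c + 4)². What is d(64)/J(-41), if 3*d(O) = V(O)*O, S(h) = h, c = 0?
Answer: 128/615 ≈ 0.20813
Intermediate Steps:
V(T) = 16 (V(T) = (0 + 4)² = 4² = 16)
J(U) = U + U² (J(U) = U*U + U = U² + U = U + U²)
d(O) = 16*O/3 (d(O) = (16*O)/3 = 16*O/3)
d(64)/J(-41) = ((16/3)*64)/((-41*(1 - 41))) = 1024/(3*((-41*(-40)))) = (1024/3)/1640 = (1024/3)*(1/1640) = 128/615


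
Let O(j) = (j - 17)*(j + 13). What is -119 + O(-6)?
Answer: -280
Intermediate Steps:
O(j) = (-17 + j)*(13 + j)
-119 + O(-6) = -119 + (-221 + (-6)**2 - 4*(-6)) = -119 + (-221 + 36 + 24) = -119 - 161 = -280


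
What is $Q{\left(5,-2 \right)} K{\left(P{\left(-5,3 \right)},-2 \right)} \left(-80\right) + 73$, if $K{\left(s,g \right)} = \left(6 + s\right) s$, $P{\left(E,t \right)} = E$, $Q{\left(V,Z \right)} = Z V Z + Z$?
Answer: $7273$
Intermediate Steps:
$Q{\left(V,Z \right)} = Z + V Z^{2}$ ($Q{\left(V,Z \right)} = V Z Z + Z = V Z^{2} + Z = Z + V Z^{2}$)
$K{\left(s,g \right)} = s \left(6 + s\right)$
$Q{\left(5,-2 \right)} K{\left(P{\left(-5,3 \right)},-2 \right)} \left(-80\right) + 73 = - 2 \left(1 + 5 \left(-2\right)\right) \left(- 5 \left(6 - 5\right)\right) \left(-80\right) + 73 = - 2 \left(1 - 10\right) \left(\left(-5\right) 1\right) \left(-80\right) + 73 = \left(-2\right) \left(-9\right) \left(-5\right) \left(-80\right) + 73 = 18 \left(-5\right) \left(-80\right) + 73 = \left(-90\right) \left(-80\right) + 73 = 7200 + 73 = 7273$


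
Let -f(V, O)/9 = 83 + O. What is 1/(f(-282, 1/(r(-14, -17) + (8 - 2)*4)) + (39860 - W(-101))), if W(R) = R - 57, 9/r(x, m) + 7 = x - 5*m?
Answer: 515/20224373 ≈ 2.5464e-5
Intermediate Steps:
r(x, m) = 9/(-7 + x - 5*m) (r(x, m) = 9/(-7 + (x - 5*m)) = 9/(-7 + x - 5*m))
W(R) = -57 + R
f(V, O) = -747 - 9*O (f(V, O) = -9*(83 + O) = -747 - 9*O)
1/(f(-282, 1/(r(-14, -17) + (8 - 2)*4)) + (39860 - W(-101))) = 1/((-747 - 9/(9/(-7 - 14 - 5*(-17)) + (8 - 2)*4)) + (39860 - (-57 - 101))) = 1/((-747 - 9/(9/(-7 - 14 + 85) + 6*4)) + (39860 - 1*(-158))) = 1/((-747 - 9/(9/64 + 24)) + (39860 + 158)) = 1/((-747 - 9/(9*(1/64) + 24)) + 40018) = 1/((-747 - 9/(9/64 + 24)) + 40018) = 1/((-747 - 9/1545/64) + 40018) = 1/((-747 - 9*64/1545) + 40018) = 1/((-747 - 192/515) + 40018) = 1/(-384897/515 + 40018) = 1/(20224373/515) = 515/20224373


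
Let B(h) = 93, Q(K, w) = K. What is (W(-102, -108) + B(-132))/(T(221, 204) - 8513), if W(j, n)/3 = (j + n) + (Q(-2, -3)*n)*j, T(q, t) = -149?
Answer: 66633/8662 ≈ 7.6926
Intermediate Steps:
W(j, n) = 3*j + 3*n - 6*j*n (W(j, n) = 3*((j + n) + (-2*n)*j) = 3*((j + n) - 2*j*n) = 3*(j + n - 2*j*n) = 3*j + 3*n - 6*j*n)
(W(-102, -108) + B(-132))/(T(221, 204) - 8513) = ((3*(-102) + 3*(-108) - 6*(-102)*(-108)) + 93)/(-149 - 8513) = ((-306 - 324 - 66096) + 93)/(-8662) = (-66726 + 93)*(-1/8662) = -66633*(-1/8662) = 66633/8662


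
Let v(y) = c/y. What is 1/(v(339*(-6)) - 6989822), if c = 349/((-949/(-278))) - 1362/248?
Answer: -239352984/1673034764713307 ≈ -1.4307e-7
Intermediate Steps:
c = 11384459/117676 (c = 349/((-949*(-1/278))) - 1362*1/248 = 349/(949/278) - 681/124 = 349*(278/949) - 681/124 = 97022/949 - 681/124 = 11384459/117676 ≈ 96.744)
v(y) = 11384459/(117676*y)
1/(v(339*(-6)) - 6989822) = 1/(11384459/(117676*((339*(-6)))) - 6989822) = 1/((11384459/117676)/(-2034) - 6989822) = 1/((11384459/117676)*(-1/2034) - 6989822) = 1/(-11384459/239352984 - 6989822) = 1/(-1673034764713307/239352984) = -239352984/1673034764713307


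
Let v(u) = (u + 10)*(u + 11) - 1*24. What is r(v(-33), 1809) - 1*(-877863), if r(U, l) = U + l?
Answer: 880154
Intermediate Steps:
v(u) = -24 + (10 + u)*(11 + u) (v(u) = (10 + u)*(11 + u) - 24 = -24 + (10 + u)*(11 + u))
r(v(-33), 1809) - 1*(-877863) = ((86 + (-33)² + 21*(-33)) + 1809) - 1*(-877863) = ((86 + 1089 - 693) + 1809) + 877863 = (482 + 1809) + 877863 = 2291 + 877863 = 880154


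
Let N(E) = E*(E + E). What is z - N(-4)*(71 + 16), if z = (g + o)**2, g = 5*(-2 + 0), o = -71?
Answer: 3777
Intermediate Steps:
N(E) = 2*E**2 (N(E) = E*(2*E) = 2*E**2)
g = -10 (g = 5*(-2) = -10)
z = 6561 (z = (-10 - 71)**2 = (-81)**2 = 6561)
z - N(-4)*(71 + 16) = 6561 - 2*(-4)**2*(71 + 16) = 6561 - 2*16*87 = 6561 - 32*87 = 6561 - 1*2784 = 6561 - 2784 = 3777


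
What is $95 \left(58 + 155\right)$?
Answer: $20235$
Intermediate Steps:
$95 \left(58 + 155\right) = 95 \cdot 213 = 20235$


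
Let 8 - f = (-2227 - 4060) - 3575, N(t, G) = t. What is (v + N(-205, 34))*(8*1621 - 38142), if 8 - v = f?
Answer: 253426658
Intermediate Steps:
f = 9870 (f = 8 - ((-2227 - 4060) - 3575) = 8 - (-6287 - 3575) = 8 - 1*(-9862) = 8 + 9862 = 9870)
v = -9862 (v = 8 - 1*9870 = 8 - 9870 = -9862)
(v + N(-205, 34))*(8*1621 - 38142) = (-9862 - 205)*(8*1621 - 38142) = -10067*(12968 - 38142) = -10067*(-25174) = 253426658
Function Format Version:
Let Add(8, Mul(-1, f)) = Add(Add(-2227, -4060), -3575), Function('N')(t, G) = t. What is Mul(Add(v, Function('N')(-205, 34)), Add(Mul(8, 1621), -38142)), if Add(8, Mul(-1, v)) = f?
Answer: 253426658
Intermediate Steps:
f = 9870 (f = Add(8, Mul(-1, Add(Add(-2227, -4060), -3575))) = Add(8, Mul(-1, Add(-6287, -3575))) = Add(8, Mul(-1, -9862)) = Add(8, 9862) = 9870)
v = -9862 (v = Add(8, Mul(-1, 9870)) = Add(8, -9870) = -9862)
Mul(Add(v, Function('N')(-205, 34)), Add(Mul(8, 1621), -38142)) = Mul(Add(-9862, -205), Add(Mul(8, 1621), -38142)) = Mul(-10067, Add(12968, -38142)) = Mul(-10067, -25174) = 253426658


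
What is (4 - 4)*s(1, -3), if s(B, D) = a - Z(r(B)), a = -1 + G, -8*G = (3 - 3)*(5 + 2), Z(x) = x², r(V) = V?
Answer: 0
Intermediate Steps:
G = 0 (G = -(3 - 3)*(5 + 2)/8 = -0*7 = -⅛*0 = 0)
a = -1 (a = -1 + 0 = -1)
s(B, D) = -1 - B²
(4 - 4)*s(1, -3) = (4 - 4)*(-1 - 1*1²) = 0*(-1 - 1*1) = 0*(-1 - 1) = 0*(-2) = 0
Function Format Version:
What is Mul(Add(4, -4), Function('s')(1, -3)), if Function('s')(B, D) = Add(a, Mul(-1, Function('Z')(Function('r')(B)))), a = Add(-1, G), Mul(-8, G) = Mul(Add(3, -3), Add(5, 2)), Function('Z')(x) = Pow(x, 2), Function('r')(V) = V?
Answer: 0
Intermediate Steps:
G = 0 (G = Mul(Rational(-1, 8), Mul(Add(3, -3), Add(5, 2))) = Mul(Rational(-1, 8), Mul(0, 7)) = Mul(Rational(-1, 8), 0) = 0)
a = -1 (a = Add(-1, 0) = -1)
Function('s')(B, D) = Add(-1, Mul(-1, Pow(B, 2)))
Mul(Add(4, -4), Function('s')(1, -3)) = Mul(Add(4, -4), Add(-1, Mul(-1, Pow(1, 2)))) = Mul(0, Add(-1, Mul(-1, 1))) = Mul(0, Add(-1, -1)) = Mul(0, -2) = 0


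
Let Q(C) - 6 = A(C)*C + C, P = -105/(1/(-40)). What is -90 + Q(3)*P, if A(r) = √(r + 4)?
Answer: 37710 + 12600*√7 ≈ 71047.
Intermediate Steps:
A(r) = √(4 + r)
P = 4200 (P = -105/(-1/40) = -105*(-40) = 4200)
Q(C) = 6 + C + C*√(4 + C) (Q(C) = 6 + (√(4 + C)*C + C) = 6 + (C*√(4 + C) + C) = 6 + (C + C*√(4 + C)) = 6 + C + C*√(4 + C))
-90 + Q(3)*P = -90 + (6 + 3 + 3*√(4 + 3))*4200 = -90 + (6 + 3 + 3*√7)*4200 = -90 + (9 + 3*√7)*4200 = -90 + (37800 + 12600*√7) = 37710 + 12600*√7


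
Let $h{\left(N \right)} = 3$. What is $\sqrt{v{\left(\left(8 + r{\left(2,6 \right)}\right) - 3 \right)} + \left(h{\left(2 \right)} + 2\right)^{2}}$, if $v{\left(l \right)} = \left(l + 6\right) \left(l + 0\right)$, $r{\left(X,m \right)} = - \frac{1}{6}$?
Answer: $\frac{\sqrt{2785}}{6} \approx 8.7955$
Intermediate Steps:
$r{\left(X,m \right)} = - \frac{1}{6}$ ($r{\left(X,m \right)} = \left(-1\right) \frac{1}{6} = - \frac{1}{6}$)
$v{\left(l \right)} = l \left(6 + l\right)$ ($v{\left(l \right)} = \left(6 + l\right) l = l \left(6 + l\right)$)
$\sqrt{v{\left(\left(8 + r{\left(2,6 \right)}\right) - 3 \right)} + \left(h{\left(2 \right)} + 2\right)^{2}} = \sqrt{\left(\left(8 - \frac{1}{6}\right) - 3\right) \left(6 + \left(\left(8 - \frac{1}{6}\right) - 3\right)\right) + \left(3 + 2\right)^{2}} = \sqrt{\left(\frac{47}{6} - 3\right) \left(6 + \left(\frac{47}{6} - 3\right)\right) + 5^{2}} = \sqrt{\frac{29 \left(6 + \frac{29}{6}\right)}{6} + 25} = \sqrt{\frac{29}{6} \cdot \frac{65}{6} + 25} = \sqrt{\frac{1885}{36} + 25} = \sqrt{\frac{2785}{36}} = \frac{\sqrt{2785}}{6}$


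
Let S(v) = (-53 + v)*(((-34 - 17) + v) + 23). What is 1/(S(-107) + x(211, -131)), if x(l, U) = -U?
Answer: 1/21731 ≈ 4.6017e-5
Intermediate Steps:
S(v) = (-53 + v)*(-28 + v) (S(v) = (-53 + v)*((-51 + v) + 23) = (-53 + v)*(-28 + v))
1/(S(-107) + x(211, -131)) = 1/((1484 + (-107)**2 - 81*(-107)) - 1*(-131)) = 1/((1484 + 11449 + 8667) + 131) = 1/(21600 + 131) = 1/21731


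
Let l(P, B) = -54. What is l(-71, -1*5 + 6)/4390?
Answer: -27/2195 ≈ -0.012301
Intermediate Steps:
l(-71, -1*5 + 6)/4390 = -54/4390 = -54*1/4390 = -27/2195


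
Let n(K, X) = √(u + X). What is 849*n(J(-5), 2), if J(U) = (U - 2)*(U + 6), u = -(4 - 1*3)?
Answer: 849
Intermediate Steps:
u = -1 (u = -(4 - 3) = -1*1 = -1)
J(U) = (-2 + U)*(6 + U)
n(K, X) = √(-1 + X)
849*n(J(-5), 2) = 849*√(-1 + 2) = 849*√1 = 849*1 = 849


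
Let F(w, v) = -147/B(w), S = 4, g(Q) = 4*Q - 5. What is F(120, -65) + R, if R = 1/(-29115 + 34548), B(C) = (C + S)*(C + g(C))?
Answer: -103553/57263820 ≈ -0.0018083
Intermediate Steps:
g(Q) = -5 + 4*Q
B(C) = (-5 + 5*C)*(4 + C) (B(C) = (C + 4)*(C + (-5 + 4*C)) = (4 + C)*(-5 + 5*C) = (-5 + 5*C)*(4 + C))
R = 1/5433 ≈ 0.00018406
F(w, v) = -147/(-20 + 5*w² + 15*w)
F(120, -65) + R = -147/(-20 + 5*120² + 15*120) + 1/5433 = -147/(-20 + 5*14400 + 1800) + 1/5433 = -147/(-20 + 72000 + 1800) + 1/5433 = -147/73780 + 1/5433 = -147*1/73780 + 1/5433 = -21/10540 + 1/5433 = -103553/57263820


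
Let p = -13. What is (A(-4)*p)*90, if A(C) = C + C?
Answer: 9360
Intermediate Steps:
A(C) = 2*C
(A(-4)*p)*90 = ((2*(-4))*(-13))*90 = -8*(-13)*90 = 104*90 = 9360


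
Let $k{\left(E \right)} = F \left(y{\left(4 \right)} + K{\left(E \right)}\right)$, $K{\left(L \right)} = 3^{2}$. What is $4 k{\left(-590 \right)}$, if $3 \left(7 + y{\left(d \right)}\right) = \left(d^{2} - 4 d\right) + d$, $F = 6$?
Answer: $80$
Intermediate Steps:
$y{\left(d \right)} = -7 - d + \frac{d^{2}}{3}$ ($y{\left(d \right)} = -7 + \frac{\left(d^{2} - 4 d\right) + d}{3} = -7 + \frac{d^{2} - 3 d}{3} = -7 + \left(- d + \frac{d^{2}}{3}\right) = -7 - d + \frac{d^{2}}{3}$)
$K{\left(L \right)} = 9$
$k{\left(E \right)} = 20$ ($k{\left(E \right)} = 6 \left(\left(-7 - 4 + \frac{4^{2}}{3}\right) + 9\right) = 6 \left(\left(-7 - 4 + \frac{1}{3} \cdot 16\right) + 9\right) = 6 \left(\left(-7 - 4 + \frac{16}{3}\right) + 9\right) = 6 \left(- \frac{17}{3} + 9\right) = 6 \cdot \frac{10}{3} = 20$)
$4 k{\left(-590 \right)} = 4 \cdot 20 = 80$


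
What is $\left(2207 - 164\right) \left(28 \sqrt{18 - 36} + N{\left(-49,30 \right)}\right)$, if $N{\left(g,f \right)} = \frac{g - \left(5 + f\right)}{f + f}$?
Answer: $- \frac{14301}{5} + 171612 i \sqrt{2} \approx -2860.2 + 2.427 \cdot 10^{5} i$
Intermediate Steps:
$N{\left(g,f \right)} = \frac{-5 + g - f}{2 f}$
$\left(2207 - 164\right) \left(28 \sqrt{18 - 36} + N{\left(-49,30 \right)}\right) = \left(2207 - 164\right) \left(28 \sqrt{18 - 36} + \frac{-5 - 49 - 30}{2 \cdot 30}\right) = 2043 \left(28 \sqrt{-18} + \frac{1}{2} \cdot \frac{1}{30} \left(-5 - 49 - 30\right)\right) = 2043 \left(28 \cdot 3 i \sqrt{2} + \frac{1}{2} \cdot \frac{1}{30} \left(-84\right)\right) = 2043 \left(84 i \sqrt{2} - \frac{7}{5}\right) = 2043 \left(- \frac{7}{5} + 84 i \sqrt{2}\right) = - \frac{14301}{5} + 171612 i \sqrt{2}$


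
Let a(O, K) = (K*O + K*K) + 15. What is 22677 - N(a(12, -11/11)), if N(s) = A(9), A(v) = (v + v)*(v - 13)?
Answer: 22749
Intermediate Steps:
a(O, K) = 15 + K**2 + K*O (a(O, K) = (K*O + K**2) + 15 = (K**2 + K*O) + 15 = 15 + K**2 + K*O)
A(v) = 2*v*(-13 + v) (A(v) = (2*v)*(-13 + v) = 2*v*(-13 + v))
N(s) = -72 (N(s) = 2*9*(-13 + 9) = 2*9*(-4) = -72)
22677 - N(a(12, -11/11)) = 22677 - 1*(-72) = 22677 + 72 = 22749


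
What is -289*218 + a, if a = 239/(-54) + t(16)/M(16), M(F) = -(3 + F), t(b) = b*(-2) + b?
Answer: -64643729/1026 ≈ -63006.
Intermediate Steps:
t(b) = -b (t(b) = -2*b + b = -b)
M(F) = -3 - F
a = -3677/1026 (a = 239/(-54) + (-1*16)/(-3 - 1*16) = 239*(-1/54) - 16/(-3 - 16) = -239/54 - 16/(-19) = -239/54 - 16*(-1/19) = -239/54 + 16/19 = -3677/1026 ≈ -3.5838)
-289*218 + a = -289*218 - 3677/1026 = -63002 - 3677/1026 = -64643729/1026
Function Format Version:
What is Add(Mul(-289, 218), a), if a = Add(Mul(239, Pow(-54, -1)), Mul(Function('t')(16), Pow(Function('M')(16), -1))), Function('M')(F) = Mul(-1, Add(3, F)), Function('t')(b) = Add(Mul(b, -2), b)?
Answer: Rational(-64643729, 1026) ≈ -63006.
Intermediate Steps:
Function('t')(b) = Mul(-1, b) (Function('t')(b) = Add(Mul(-2, b), b) = Mul(-1, b))
Function('M')(F) = Add(-3, Mul(-1, F))
a = Rational(-3677, 1026) (a = Add(Mul(239, Pow(-54, -1)), Mul(Mul(-1, 16), Pow(Add(-3, Mul(-1, 16)), -1))) = Add(Mul(239, Rational(-1, 54)), Mul(-16, Pow(Add(-3, -16), -1))) = Add(Rational(-239, 54), Mul(-16, Pow(-19, -1))) = Add(Rational(-239, 54), Mul(-16, Rational(-1, 19))) = Add(Rational(-239, 54), Rational(16, 19)) = Rational(-3677, 1026) ≈ -3.5838)
Add(Mul(-289, 218), a) = Add(Mul(-289, 218), Rational(-3677, 1026)) = Add(-63002, Rational(-3677, 1026)) = Rational(-64643729, 1026)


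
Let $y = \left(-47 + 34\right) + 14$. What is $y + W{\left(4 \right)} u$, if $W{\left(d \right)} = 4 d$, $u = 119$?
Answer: $1905$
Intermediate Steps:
$y = 1$ ($y = -13 + 14 = 1$)
$y + W{\left(4 \right)} u = 1 + 4 \cdot 4 \cdot 119 = 1 + 16 \cdot 119 = 1 + 1904 = 1905$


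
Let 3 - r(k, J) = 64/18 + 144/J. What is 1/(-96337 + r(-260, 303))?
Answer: -909/87571270 ≈ -1.0380e-5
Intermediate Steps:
r(k, J) = -5/9 - 144/J (r(k, J) = 3 - (64/18 + 144/J) = 3 - (64*(1/18) + 144/J) = 3 - (32/9 + 144/J) = 3 + (-32/9 - 144/J) = -5/9 - 144/J)
1/(-96337 + r(-260, 303)) = 1/(-96337 + (-5/9 - 144/303)) = 1/(-96337 + (-5/9 - 144*1/303)) = 1/(-96337 + (-5/9 - 48/101)) = 1/(-96337 - 937/909) = 1/(-87571270/909) = -909/87571270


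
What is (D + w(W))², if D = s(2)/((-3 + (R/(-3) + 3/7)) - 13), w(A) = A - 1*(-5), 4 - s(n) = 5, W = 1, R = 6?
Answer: 555025/15129 ≈ 36.686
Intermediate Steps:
s(n) = -1 (s(n) = 4 - 1*5 = 4 - 5 = -1)
w(A) = 5 + A (w(A) = A + 5 = 5 + A)
D = 7/123 (D = -1/((-3 + (6/(-3) + 3/7)) - 13) = -1/((-3 + (6*(-⅓) + 3*(⅐))) - 13) = -1/((-3 + (-2 + 3/7)) - 13) = -1/((-3 - 11/7) - 13) = -1/(-32/7 - 13) = -1/(-123/7) = -1*(-7/123) = 7/123 ≈ 0.056911)
(D + w(W))² = (7/123 + (5 + 1))² = (7/123 + 6)² = (745/123)² = 555025/15129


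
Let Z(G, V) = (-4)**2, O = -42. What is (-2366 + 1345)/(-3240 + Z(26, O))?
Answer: 1021/3224 ≈ 0.31669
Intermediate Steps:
Z(G, V) = 16
(-2366 + 1345)/(-3240 + Z(26, O)) = (-2366 + 1345)/(-3240 + 16) = -1021/(-3224) = -1021*(-1/3224) = 1021/3224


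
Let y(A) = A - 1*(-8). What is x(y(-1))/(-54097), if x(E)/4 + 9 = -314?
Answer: 1292/54097 ≈ 0.023883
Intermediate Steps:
y(A) = 8 + A (y(A) = A + 8 = 8 + A)
x(E) = -1292 (x(E) = -36 + 4*(-314) = -36 - 1256 = -1292)
x(y(-1))/(-54097) = -1292/(-54097) = -1292*(-1/54097) = 1292/54097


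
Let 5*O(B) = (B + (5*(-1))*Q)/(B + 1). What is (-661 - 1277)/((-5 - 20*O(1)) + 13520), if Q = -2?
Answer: -1938/13493 ≈ -0.14363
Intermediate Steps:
O(B) = (10 + B)/(5*(1 + B)) (O(B) = ((B + (5*(-1))*(-2))/(B + 1))/5 = ((B - 5*(-2))/(1 + B))/5 = ((B + 10)/(1 + B))/5 = ((10 + B)/(1 + B))/5 = (10 + B)/(5*(1 + B)))
(-661 - 1277)/((-5 - 20*O(1)) + 13520) = (-661 - 1277)/((-5 - 4*(10 + 1)/(1 + 1)) + 13520) = -1938/((-5 - 4*11/2) + 13520) = -1938/((-5 - 20*11/10) + 13520) = -1938/((-5 - 22) + 13520) = -1938/(-27 + 13520) = -1938/13493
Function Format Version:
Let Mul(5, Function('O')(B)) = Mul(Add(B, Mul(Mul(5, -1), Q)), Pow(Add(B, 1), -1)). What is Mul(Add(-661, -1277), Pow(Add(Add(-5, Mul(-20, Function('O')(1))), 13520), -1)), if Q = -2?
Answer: Rational(-1938, 13493) ≈ -0.14363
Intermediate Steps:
Function('O')(B) = Mul(Rational(1, 5), Pow(Add(1, B), -1), Add(10, B)) (Function('O')(B) = Mul(Rational(1, 5), Mul(Add(B, Mul(Mul(5, -1), -2)), Pow(Add(B, 1), -1))) = Mul(Rational(1, 5), Mul(Add(B, Mul(-5, -2)), Pow(Add(1, B), -1))) = Mul(Rational(1, 5), Mul(Add(B, 10), Pow(Add(1, B), -1))) = Mul(Rational(1, 5), Mul(Add(10, B), Pow(Add(1, B), -1))) = Mul(Rational(1, 5), Mul(Pow(Add(1, B), -1), Add(10, B))) = Mul(Rational(1, 5), Pow(Add(1, B), -1), Add(10, B)))
Mul(Add(-661, -1277), Pow(Add(Add(-5, Mul(-20, Function('O')(1))), 13520), -1)) = Mul(Add(-661, -1277), Pow(Add(Add(-5, Mul(-20, Mul(Rational(1, 5), Pow(Add(1, 1), -1), Add(10, 1)))), 13520), -1)) = Mul(-1938, Pow(Add(Add(-5, Mul(-20, Mul(Rational(1, 5), Pow(2, -1), 11))), 13520), -1)) = Mul(-1938, Pow(Add(Add(-5, Mul(-20, Mul(Rational(1, 5), Rational(1, 2), 11))), 13520), -1)) = Mul(-1938, Pow(Add(Add(-5, Mul(-20, Rational(11, 10))), 13520), -1)) = Mul(-1938, Pow(Add(Add(-5, -22), 13520), -1)) = Mul(-1938, Pow(Add(-27, 13520), -1)) = Mul(-1938, Pow(13493, -1)) = Mul(-1938, Rational(1, 13493)) = Rational(-1938, 13493)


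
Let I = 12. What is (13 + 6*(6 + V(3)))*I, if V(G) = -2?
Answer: 444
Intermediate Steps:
(13 + 6*(6 + V(3)))*I = (13 + 6*(6 - 2))*12 = (13 + 6*4)*12 = (13 + 24)*12 = 37*12 = 444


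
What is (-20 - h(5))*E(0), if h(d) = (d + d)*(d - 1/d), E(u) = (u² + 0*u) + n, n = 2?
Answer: -136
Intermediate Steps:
E(u) = 2 + u² (E(u) = (u² + 0*u) + 2 = (u² + 0) + 2 = u² + 2 = 2 + u²)
h(d) = 2*d*(d - 1/d) (h(d) = (2*d)*(d - 1/d) = 2*d*(d - 1/d))
(-20 - h(5))*E(0) = (-20 - (-2 + 2*5²))*(2 + 0²) = (-20 - (-2 + 2*25))*(2 + 0) = (-20 - (-2 + 50))*2 = (-20 - 1*48)*2 = (-20 - 48)*2 = -68*2 = -136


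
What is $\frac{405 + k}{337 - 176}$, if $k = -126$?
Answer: $\frac{279}{161} \approx 1.7329$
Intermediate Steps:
$\frac{405 + k}{337 - 176} = \frac{405 - 126}{337 - 176} = \frac{279}{161}$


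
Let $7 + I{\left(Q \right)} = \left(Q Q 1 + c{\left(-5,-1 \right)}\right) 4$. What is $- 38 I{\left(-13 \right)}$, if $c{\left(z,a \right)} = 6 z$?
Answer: $-20862$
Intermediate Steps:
$I{\left(Q \right)} = -127 + 4 Q^{2}$ ($I{\left(Q \right)} = -7 + \left(Q Q 1 + 6 \left(-5\right)\right) 4 = -7 + \left(Q^{2} \cdot 1 - 30\right) 4 = -7 + \left(Q^{2} - 30\right) 4 = -7 + \left(-30 + Q^{2}\right) 4 = -7 + \left(-120 + 4 Q^{2}\right) = -127 + 4 Q^{2}$)
$- 38 I{\left(-13 \right)} = - 38 \left(-127 + 4 \left(-13\right)^{2}\right) = - 38 \left(-127 + 4 \cdot 169\right) = - 38 \left(-127 + 676\right) = \left(-38\right) 549 = -20862$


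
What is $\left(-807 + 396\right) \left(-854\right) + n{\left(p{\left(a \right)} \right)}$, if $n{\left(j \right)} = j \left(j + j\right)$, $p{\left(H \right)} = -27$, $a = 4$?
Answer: $352452$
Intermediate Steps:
$n{\left(j \right)} = 2 j^{2}$ ($n{\left(j \right)} = j 2 j = 2 j^{2}$)
$\left(-807 + 396\right) \left(-854\right) + n{\left(p{\left(a \right)} \right)} = \left(-807 + 396\right) \left(-854\right) + 2 \left(-27\right)^{2} = \left(-411\right) \left(-854\right) + 2 \cdot 729 = 350994 + 1458 = 352452$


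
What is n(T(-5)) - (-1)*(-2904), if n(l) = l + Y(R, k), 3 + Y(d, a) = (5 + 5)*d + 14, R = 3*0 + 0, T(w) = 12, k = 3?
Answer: -2881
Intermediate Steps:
R = 0 (R = 0 + 0 = 0)
Y(d, a) = 11 + 10*d (Y(d, a) = -3 + ((5 + 5)*d + 14) = -3 + (10*d + 14) = -3 + (14 + 10*d) = 11 + 10*d)
n(l) = 11 + l (n(l) = l + (11 + 10*0) = l + (11 + 0) = l + 11 = 11 + l)
n(T(-5)) - (-1)*(-2904) = (11 + 12) - (-1)*(-2904) = 23 - 1*2904 = 23 - 2904 = -2881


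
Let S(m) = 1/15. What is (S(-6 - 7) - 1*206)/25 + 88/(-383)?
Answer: -1216087/143625 ≈ -8.4671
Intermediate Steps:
S(m) = 1/15
(S(-6 - 7) - 1*206)/25 + 88/(-383) = (1/15 - 1*206)/25 + 88/(-383) = (1/15 - 206)*(1/25) + 88*(-1/383) = -3089/15*1/25 - 88/383 = -3089/375 - 88/383 = -1216087/143625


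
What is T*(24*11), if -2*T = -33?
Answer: 4356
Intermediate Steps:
T = 33/2 (T = -½*(-33) = 33/2 ≈ 16.500)
T*(24*11) = 33*(24*11)/2 = (33/2)*264 = 4356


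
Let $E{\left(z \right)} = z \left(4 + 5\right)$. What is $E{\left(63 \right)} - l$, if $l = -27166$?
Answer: $27733$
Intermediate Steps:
$E{\left(z \right)} = 9 z$ ($E{\left(z \right)} = z 9 = 9 z$)
$E{\left(63 \right)} - l = 9 \cdot 63 - -27166 = 567 + 27166 = 27733$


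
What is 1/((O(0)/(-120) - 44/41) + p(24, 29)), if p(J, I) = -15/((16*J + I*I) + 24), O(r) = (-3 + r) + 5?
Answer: -3072540/3385469 ≈ -0.90757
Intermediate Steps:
O(r) = 2 + r
p(J, I) = -15/(24 + I**2 + 16*J) (p(J, I) = -15/((16*J + I**2) + 24) = -15/((I**2 + 16*J) + 24) = -15/(24 + I**2 + 16*J))
1/((O(0)/(-120) - 44/41) + p(24, 29)) = 1/(((2 + 0)/(-120) - 44/41) - 15/(24 + 29**2 + 16*24)) = 1/((2*(-1/120) - 44*1/41) - 15/(24 + 841 + 384)) = 1/((-1/60 - 44/41) - 15/1249) = 1/(-2681/2460 - 15*1/1249) = 1/(-2681/2460 - 15/1249) = 1/(-3385469/3072540) = -3072540/3385469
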